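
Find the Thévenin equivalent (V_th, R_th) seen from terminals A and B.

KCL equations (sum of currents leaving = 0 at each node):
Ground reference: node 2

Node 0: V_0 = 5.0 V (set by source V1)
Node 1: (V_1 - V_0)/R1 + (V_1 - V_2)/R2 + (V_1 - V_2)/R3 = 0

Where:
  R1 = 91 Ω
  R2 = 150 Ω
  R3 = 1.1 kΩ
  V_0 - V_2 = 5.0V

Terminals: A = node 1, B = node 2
Step 1 — V_th is the open-circuit voltage V_A - V_B (nothing connected across the terminals).
Nodal analysis, taking node 2 as the 0 V reference.
Source V1 fixes V_0 = 5 V.
KCL at each unknown node (sum of currents leaving = 0; resistances in Ω):
  Node 1: (V_1 - 5)/91 + (V_1 - 0)/150 + (V_1 - 0)/1100 = 0
Collecting terms: 0.01856 × V_1 = 0.05495  =>  V_1 = 2.96 V
V_th = V_1 - V_2 = 2.96 - 0 = 2.96 V
Step 2 — R_th: zero the source — replace V1 by a short circuit (node 2 merges into node 0) — and find the resistance seen between A (node 1) and B (node 0).
Reduce the network between node 1 (A) and node 0 (B) by series/parallel combination:
  Rp1 = R1 ‖ R2 ‖ R3 (parallel, all between nodes 0 and 1) = 1/(1/91 + 1/150 + 1/1100) = 53.87 Ω
R_th = 53.87 Ω

Final answer: V_th = 2.96 V, R_th = 53.87 Ω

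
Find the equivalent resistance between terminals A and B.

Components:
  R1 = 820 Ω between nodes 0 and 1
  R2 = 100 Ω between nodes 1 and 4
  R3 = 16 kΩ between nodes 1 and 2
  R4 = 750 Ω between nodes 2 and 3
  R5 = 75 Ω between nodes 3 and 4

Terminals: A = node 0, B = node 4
Reduce the network between node 0 (A) and node 4 (B) by series/parallel combination:
  Rs1 = R3 + R4 (series, joined only at node 2) = 16000 + 750 = 16750 Ω
  Rs2 = R5 + Rs1 (series, joined only at node 3) = 75 + 16750 = 16820 Ω
  Rp1 = R2 ‖ Rs2 (parallel, both between nodes 1 and 4) = 1/(1/100 + 1/16820) = 99.41 Ω
  Rs3 = R1 + Rp1 (series, joined only at node 1) = 820 + 99.41 = 919.4 Ω
R_eq = 919.4 Ω

Final answer: 919.4 Ω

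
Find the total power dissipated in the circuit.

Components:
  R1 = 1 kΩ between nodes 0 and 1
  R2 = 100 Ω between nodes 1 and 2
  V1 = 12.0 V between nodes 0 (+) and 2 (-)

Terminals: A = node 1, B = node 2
Nodal analysis, taking node 2 as the 0 V reference.
Source V1 fixes V_0 = 12 V.
KCL at each unknown node (sum of currents leaving = 0; resistances in Ω):
  Node 1: (V_1 - 12)/1000 + (V_1 - 0)/100 = 0
Collecting terms: 0.011 × V_1 = 0.012  =>  V_1 = 1.091 V
Power in each resistor, P = (ΔV)²/R:
  P_R1 = (12 - 1.091)²/1000 = 0.119 W
  P_R2 = (1.091 - 0)²/100 = 0.0119 W
P_total = P_R1 + P_R2 = 0.1309 W

Final answer: 0.1309 W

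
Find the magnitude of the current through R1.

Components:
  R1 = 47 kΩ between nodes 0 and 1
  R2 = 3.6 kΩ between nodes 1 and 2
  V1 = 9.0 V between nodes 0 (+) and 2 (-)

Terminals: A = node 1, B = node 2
Nodal analysis, taking node 2 as the 0 V reference.
Source V1 fixes V_0 = 9 V.
KCL at each unknown node (sum of currents leaving = 0; resistances in Ω):
  Node 1: (V_1 - 9)/47000 + (V_1 - 0)/3600 = 0
Collecting terms: 0.0002991 × V_1 = 0.0001915  =>  V_1 = 0.6403 V
I_R1 = (V_0 - V_1)/R1 = (9 - 0.6403)/47000 = 0.0001779 A
|I_R1| = 0.0001779 A

Final answer: |I_R1| = 0.0001779 A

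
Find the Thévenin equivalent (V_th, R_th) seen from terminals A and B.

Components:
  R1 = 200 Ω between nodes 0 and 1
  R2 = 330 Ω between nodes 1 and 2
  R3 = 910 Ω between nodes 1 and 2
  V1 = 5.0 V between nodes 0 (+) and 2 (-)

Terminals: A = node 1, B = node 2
Step 1 — V_th is the open-circuit voltage V_A - V_B (nothing connected across the terminals).
Nodal analysis, taking node 2 as the 0 V reference.
Source V1 fixes V_0 = 5 V.
KCL at each unknown node (sum of currents leaving = 0; resistances in Ω):
  Node 1: (V_1 - 5)/200 + (V_1 - 0)/330 + (V_1 - 0)/910 = 0
Collecting terms: 0.009129 × V_1 = 0.025  =>  V_1 = 2.738 V
V_th = V_1 - V_2 = 2.738 - 0 = 2.738 V
Step 2 — R_th: zero the source — replace V1 by a short circuit (node 2 merges into node 0) — and find the resistance seen between A (node 1) and B (node 0).
Reduce the network between node 1 (A) and node 0 (B) by series/parallel combination:
  Rp1 = R1 ‖ R2 ‖ R3 (parallel, all between nodes 0 and 1) = 1/(1/200 + 1/330 + 1/910) = 109.5 Ω
R_th = 109.5 Ω

Final answer: V_th = 2.738 V, R_th = 109.5 Ω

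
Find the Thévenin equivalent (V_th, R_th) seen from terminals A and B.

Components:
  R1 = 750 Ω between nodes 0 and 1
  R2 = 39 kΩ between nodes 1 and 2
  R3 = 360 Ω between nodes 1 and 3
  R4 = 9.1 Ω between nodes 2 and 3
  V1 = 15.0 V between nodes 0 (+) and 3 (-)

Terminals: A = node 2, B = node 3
Step 1 — V_th is the open-circuit voltage V_A - V_B (nothing connected across the terminals).
Nodal analysis, taking node 3 as the 0 V reference.
Source V1 fixes V_0 = 15 V.
KCL at each unknown node (sum of currents leaving = 0; resistances in Ω):
  Node 1: (V_1 - 15)/750 + (V_1 - V_2)/39000 + (V_1 - 0)/360 = 0
  Node 2: (V_2 - V_1)/39000 + (V_2 - 0)/9.1 = 0
Collecting terms (coefficients in siemens):
  0.004137·V_1 - 0.00002564·V_2 = 0.02
  0.1099·V_2 - 0.00002564·V_1 = 0
Determinant D = (0.004137)(0.1099) - (-0.00002564)(-0.00002564) = 0.0004547
V_1 = [(0.02)(0.1099) - (-0.00002564)(0)]/D = 4.835 V
V_2 = [(0.004137)(0) - (0.02)(-0.00002564)]/D = 0.001128 V
V_th = V_2 - V_3 = 0.001128 - 0 = 0.001128 V
Step 2 — R_th: zero the source — replace V1 by a short circuit (node 3 merges into node 0) — and find the resistance seen between A (node 2) and B (node 0).
Reduce the network between node 2 (A) and node 0 (B) by series/parallel combination:
  Rp1 = R1 ‖ R3 (parallel, both between nodes 0 and 1) = 1/(1/750 + 1/360) = 243.2 Ω
  Rs1 = R2 + Rp1 (series, joined only at node 1) = 39000 + 243.2 = 39240 Ω
  Rp2 = R4 ‖ Rs1 (parallel, both between nodes 0 and 2) = 1/(1/9.1 + 1/39240) = 9.098 Ω
R_th = 9.098 Ω

Final answer: V_th = 0.001128 V, R_th = 9.098 Ω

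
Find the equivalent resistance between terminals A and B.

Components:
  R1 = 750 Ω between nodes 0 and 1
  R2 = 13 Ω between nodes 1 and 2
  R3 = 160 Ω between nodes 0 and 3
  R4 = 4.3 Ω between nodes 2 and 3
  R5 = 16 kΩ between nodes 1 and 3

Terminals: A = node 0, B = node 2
The network is not a plain series/parallel combination. Inject a 1 A test current into terminal A (node 0) and return it from terminal B (node 2); then R_eq = V_A / (1 A).
Nodal analysis, taking node 2 as the 0 V reference.
Current source I_test pushes 1 A into node 0 and draws it out of node 2.
KCL at each unknown node (sum of currents leaving = 0; resistances in Ω):
  Node 0: (V_0 - V_1)/750 + (V_0 - V_3)/160 - 1 = 0
  Node 1: (V_1 - V_0)/750 + (V_1 - 0)/13 + (V_1 - V_3)/16000 = 0
  Node 3: (V_3 - V_0)/160 + (V_3 - V_1)/16000 + (V_3 - 0)/4.3 = 0
Collecting terms (coefficients in siemens):
  0.007583·V_0 - 0.001333·V_1 - 0.00625·V_3 = 1
  0.07832·V_1 - 0.001333·V_0 - 0.0000625·V_3 = 0
  0.2389·V_3 - 0.00625·V_0 - 0.0000625·V_1 = 0
Solving these 3 simultaneous equations (Gaussian elimination) gives:
  V_0 = 135.2 V, V_1 = 2.304 V, V_3 = 3.538 V
R_eq = V_0 / 1 A = 135.2 Ω

Final answer: 135.2 Ω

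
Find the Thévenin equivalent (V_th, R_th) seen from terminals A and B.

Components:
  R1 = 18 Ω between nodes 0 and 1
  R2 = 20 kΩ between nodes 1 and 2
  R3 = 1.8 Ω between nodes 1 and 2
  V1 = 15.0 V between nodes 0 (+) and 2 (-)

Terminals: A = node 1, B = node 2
Step 1 — V_th is the open-circuit voltage V_A - V_B (nothing connected across the terminals).
Nodal analysis, taking node 2 as the 0 V reference.
Source V1 fixes V_0 = 15 V.
KCL at each unknown node (sum of currents leaving = 0; resistances in Ω):
  Node 1: (V_1 - 15)/18 + (V_1 - 0)/20000 + (V_1 - 0)/1.8 = 0
Collecting terms: 0.6112 × V_1 = 0.8333  =>  V_1 = 1.364 V
V_th = V_1 - V_2 = 1.364 - 0 = 1.364 V
Step 2 — R_th: zero the source — replace V1 by a short circuit (node 2 merges into node 0) — and find the resistance seen between A (node 1) and B (node 0).
Reduce the network between node 1 (A) and node 0 (B) by series/parallel combination:
  Rp1 = R1 ‖ R2 ‖ R3 (parallel, all between nodes 0 and 1) = 1/(1/18 + 1/20000 + 1/1.8) = 1.636 Ω
R_th = 1.636 Ω

Final answer: V_th = 1.364 V, R_th = 1.636 Ω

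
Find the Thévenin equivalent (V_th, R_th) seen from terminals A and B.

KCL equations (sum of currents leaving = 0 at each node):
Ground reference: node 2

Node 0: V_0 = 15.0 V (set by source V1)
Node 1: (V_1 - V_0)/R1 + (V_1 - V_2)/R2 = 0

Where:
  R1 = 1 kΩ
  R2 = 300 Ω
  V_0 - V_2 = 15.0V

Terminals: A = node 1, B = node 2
Step 1 — V_th is the open-circuit voltage V_A - V_B (nothing connected across the terminals).
Nodal analysis, taking node 2 as the 0 V reference.
Source V1 fixes V_0 = 15 V.
KCL at each unknown node (sum of currents leaving = 0; resistances in Ω):
  Node 1: (V_1 - 15)/1000 + (V_1 - 0)/300 = 0
Collecting terms: 0.004333 × V_1 = 0.015  =>  V_1 = 3.462 V
V_th = V_1 - V_2 = 3.462 - 0 = 3.462 V
Step 2 — R_th: zero the source — replace V1 by a short circuit (node 2 merges into node 0) — and find the resistance seen between A (node 1) and B (node 0).
Reduce the network between node 1 (A) and node 0 (B) by series/parallel combination:
  Rp1 = R1 ‖ R2 (parallel, both between nodes 0 and 1) = 1/(1/1000 + 1/300) = 230.8 Ω
R_th = 230.8 Ω

Final answer: V_th = 3.462 V, R_th = 230.8 Ω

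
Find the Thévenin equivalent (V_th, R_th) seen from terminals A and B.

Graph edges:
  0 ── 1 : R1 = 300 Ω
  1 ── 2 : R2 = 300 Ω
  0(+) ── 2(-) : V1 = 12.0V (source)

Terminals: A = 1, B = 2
Step 1 — V_th is the open-circuit voltage V_A - V_B (nothing connected across the terminals).
Nodal analysis, taking node 2 as the 0 V reference.
Source V1 fixes V_0 = 12 V.
KCL at each unknown node (sum of currents leaving = 0; resistances in Ω):
  Node 1: (V_1 - 12)/300 + (V_1 - 0)/300 = 0
Collecting terms: 0.006667 × V_1 = 0.04  =>  V_1 = 6 V
V_th = V_1 - V_2 = 6 - 0 = 6 V
Step 2 — R_th: zero the source — replace V1 by a short circuit (node 2 merges into node 0) — and find the resistance seen between A (node 1) and B (node 0).
Reduce the network between node 1 (A) and node 0 (B) by series/parallel combination:
  Rp1 = R1 ‖ R2 (parallel, both between nodes 0 and 1) = 1/(1/300 + 1/300) = 150 Ω
R_th = 150 Ω

Final answer: V_th = 6 V, R_th = 150 Ω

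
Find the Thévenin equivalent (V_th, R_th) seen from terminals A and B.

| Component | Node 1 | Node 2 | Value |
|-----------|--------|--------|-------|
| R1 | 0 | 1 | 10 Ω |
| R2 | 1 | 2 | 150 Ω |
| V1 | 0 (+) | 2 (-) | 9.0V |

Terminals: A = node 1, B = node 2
Step 1 — V_th is the open-circuit voltage V_A - V_B (nothing connected across the terminals).
Nodal analysis, taking node 2 as the 0 V reference.
Source V1 fixes V_0 = 9 V.
KCL at each unknown node (sum of currents leaving = 0; resistances in Ω):
  Node 1: (V_1 - 9)/10 + (V_1 - 0)/150 = 0
Collecting terms: 0.1067 × V_1 = 0.9  =>  V_1 = 8.438 V
V_th = V_1 - V_2 = 8.438 - 0 = 8.438 V
Step 2 — R_th: zero the source — replace V1 by a short circuit (node 2 merges into node 0) — and find the resistance seen between A (node 1) and B (node 0).
Reduce the network between node 1 (A) and node 0 (B) by series/parallel combination:
  Rp1 = R1 ‖ R2 (parallel, both between nodes 0 and 1) = 1/(1/10 + 1/150) = 9.375 Ω
R_th = 9.375 Ω

Final answer: V_th = 8.438 V, R_th = 9.375 Ω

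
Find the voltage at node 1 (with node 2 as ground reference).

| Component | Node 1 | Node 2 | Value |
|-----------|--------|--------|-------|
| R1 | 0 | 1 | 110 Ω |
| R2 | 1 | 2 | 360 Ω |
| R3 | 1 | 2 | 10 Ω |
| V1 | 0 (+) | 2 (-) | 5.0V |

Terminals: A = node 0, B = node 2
Nodal analysis, taking node 2 as the 0 V reference.
Source V1 fixes V_0 = 5 V.
KCL at each unknown node (sum of currents leaving = 0; resistances in Ω):
  Node 1: (V_1 - 5)/110 + (V_1 - 0)/360 + (V_1 - 0)/10 = 0
Collecting terms: 0.1119 × V_1 = 0.04545  =>  V_1 = 0.4063 V
The requested potential is V_1 = 0.4063 V.

Final answer: V_1 = 0.4063 V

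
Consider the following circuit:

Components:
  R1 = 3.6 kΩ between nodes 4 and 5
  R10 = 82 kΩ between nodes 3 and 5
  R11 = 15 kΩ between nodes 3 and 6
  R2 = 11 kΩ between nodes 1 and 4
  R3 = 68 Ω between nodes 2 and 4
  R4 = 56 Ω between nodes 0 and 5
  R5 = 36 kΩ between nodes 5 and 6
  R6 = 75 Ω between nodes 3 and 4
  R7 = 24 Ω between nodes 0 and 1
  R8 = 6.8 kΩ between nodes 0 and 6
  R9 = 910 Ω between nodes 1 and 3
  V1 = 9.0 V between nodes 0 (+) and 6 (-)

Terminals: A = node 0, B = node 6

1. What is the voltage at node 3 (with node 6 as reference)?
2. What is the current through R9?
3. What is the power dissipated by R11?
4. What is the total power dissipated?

Nodal analysis, taking node 6 as the 0 V reference.
Source V1 fixes V_0 = 9 V.
KCL at each unknown node (sum of currents leaving = 0; resistances in Ω):
  Node 1: (V_1 - V_4)/11000 + (V_1 - 9)/24 + (V_1 - V_3)/910 = 0
  Node 2: (V_2 - V_4)/68 = 0
  Node 3: (V_3 - V_4)/75 + (V_3 - V_1)/910 + (V_3 - V_5)/82000 + (V_3 - 0)/15000 = 0
  Node 4: (V_4 - V_5)/3600 + (V_4 - V_1)/11000 + (V_4 - V_2)/68 + (V_4 - V_3)/75 = 0
  Node 5: (V_5 - V_4)/3600 + (V_5 - 9)/56 + (V_5 - 0)/36000 + (V_5 - V_3)/82000 = 0
Collecting terms (coefficients in siemens):
  0.04286·V_1 - 0.001099·V_3 - 0.00009091·V_4 = 0.375
  0.01471·V_2 - 0.01471·V_4 = 0
  0.01451·V_3 - 0.001099·V_1 - 0.01333·V_4 - 0.0000122·V_5 = 0
  0.02841·V_4 - 0.00009091·V_1 - 0.01471·V_2 - 0.01333·V_3 - 0.0002778·V_5 = 0
  0.01817·V_5 - 0.0000122·V_3 - 0.0002778·V_4 = 0.1607
Solving these 5 simultaneous equations (Gaussian elimination) gives:
  V_1 = 8.989 V, V_2 = 8.608 V, V_3 = 8.597 V, V_4 = 8.608 V
  V_5 = 8.98 V
Part 1:
  Read off the nodal solution: V_3 = 8.597 V
Part 2:
  I_R9 = (V_1 - V_3)/R9 = (8.989 - 8.597)/910 = 0.0004304 A
  Magnitude: I_R9 = 0.0004304 A
Part 3:
  I_R11 = (V_3 - V_6)/R11 = (8.597 - 0)/15000 = 0.0005731 A
  P_R11 = I_R11² × R11 = (0.0005731)² × 15000 = 0.004927 W
Part 4:
  Power in each resistor, P = (ΔV)²/R:
    P_R1 = (8.608 - 8.98)²/3600 = 0.00003853 W
    P_R2 = (8.989 - 8.608)²/11000 = 0.00001322 W
    P_R3 = (8.608 - 8.608)²/68 = 0 W
    P_R4 = (9 - 8.98)²/56 = 0.00000716 W
    P_R5 = (8.98 - 0)²/36000 = 0.00224 W
    P_R6 = (8.597 - 8.608)²/75 = 0.000001431 W
    P_R7 = (9 - 8.989)²/24 = 0.00000519 W
    P_R8 = (9 - 0)²/6800 = 0.01191 W
    P_R9 = (8.989 - 8.597)²/910 = 0.0001685 W
    P_R10 = (8.597 - 8.98)²/82000 = 0.000001787 W
    P_R11 = (8.597 - 0)²/15000 = 0.004927 W
  P_total = P_R1 + P_R2 + P_R3 + P_R4 + P_R5 + P_R6 + P_R7 + P_R8 + P_R9 + P_R10 + P_R11 = 0.01932 W

Final answers:
1. V_3 = 8.597 V
2. I_R9 = 0.0004304 A
3. P_R11 = 0.004927 W
4. P_total = 0.01932 W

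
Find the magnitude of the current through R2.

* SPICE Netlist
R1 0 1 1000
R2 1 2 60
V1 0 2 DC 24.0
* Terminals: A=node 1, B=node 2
Nodal analysis, taking node 2 as the 0 V reference.
Source V1 fixes V_0 = 24 V.
KCL at each unknown node (sum of currents leaving = 0; resistances in Ω):
  Node 1: (V_1 - 24)/1000 + (V_1 - 0)/60 = 0
Collecting terms: 0.01767 × V_1 = 0.024  =>  V_1 = 1.358 V
I_R2 = (V_1 - V_2)/R2 = (1.358 - 0)/60 = 0.02264 A
|I_R2| = 0.02264 A

Final answer: |I_R2| = 0.02264 A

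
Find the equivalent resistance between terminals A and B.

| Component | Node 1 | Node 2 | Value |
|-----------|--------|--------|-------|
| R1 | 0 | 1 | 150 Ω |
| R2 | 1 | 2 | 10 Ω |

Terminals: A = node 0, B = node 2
Reduce the network between node 0 (A) and node 2 (B) by series/parallel combination:
  Rs1 = R1 + R2 (series, joined only at node 1) = 150 + 10 = 160 Ω
R_eq = 160 Ω

Final answer: 160 Ω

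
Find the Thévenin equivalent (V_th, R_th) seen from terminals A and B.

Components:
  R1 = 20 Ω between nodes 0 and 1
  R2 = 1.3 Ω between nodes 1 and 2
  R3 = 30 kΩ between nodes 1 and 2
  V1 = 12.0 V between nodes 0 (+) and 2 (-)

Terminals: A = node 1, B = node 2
Step 1 — V_th is the open-circuit voltage V_A - V_B (nothing connected across the terminals).
Nodal analysis, taking node 2 as the 0 V reference.
Source V1 fixes V_0 = 12 V.
KCL at each unknown node (sum of currents leaving = 0; resistances in Ω):
  Node 1: (V_1 - 12)/20 + (V_1 - 0)/1.3 + (V_1 - 0)/30000 = 0
Collecting terms: 0.8193 × V_1 = 0.6  =>  V_1 = 0.7324 V
V_th = V_1 - V_2 = 0.7324 - 0 = 0.7324 V
Step 2 — R_th: zero the source — replace V1 by a short circuit (node 2 merges into node 0) — and find the resistance seen between A (node 1) and B (node 0).
Reduce the network between node 1 (A) and node 0 (B) by series/parallel combination:
  Rp1 = R1 ‖ R2 ‖ R3 (parallel, all between nodes 0 and 1) = 1/(1/20 + 1/1.3 + 1/30000) = 1.221 Ω
R_th = 1.221 Ω

Final answer: V_th = 0.7324 V, R_th = 1.221 Ω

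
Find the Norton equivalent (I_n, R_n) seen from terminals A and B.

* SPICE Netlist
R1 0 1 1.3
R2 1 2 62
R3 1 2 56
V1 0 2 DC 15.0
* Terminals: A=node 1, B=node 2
Find the Thévenin equivalent first; then I_n = V_th/R_th and R_n = R_th.
Step 1 — V_th is the open-circuit voltage V_A - V_B (nothing connected across the terminals).
Nodal analysis, taking node 2 as the 0 V reference.
Source V1 fixes V_0 = 15 V.
KCL at each unknown node (sum of currents leaving = 0; resistances in Ω):
  Node 1: (V_1 - 15)/1.3 + (V_1 - 0)/62 + (V_1 - 0)/56 = 0
Collecting terms: 0.8032 × V_1 = 11.54  =>  V_1 = 14.37 V
V_th = V_1 - V_2 = 14.37 - 0 = 14.37 V
Step 2 — R_th: zero the source — replace V1 by a short circuit (node 2 merges into node 0) — and find the resistance seen between A (node 1) and B (node 0).
Reduce the network between node 1 (A) and node 0 (B) by series/parallel combination:
  Rp1 = R1 ‖ R2 ‖ R3 (parallel, all between nodes 0 and 1) = 1/(1/1.3 + 1/62 + 1/56) = 1.245 Ω
R_th = 1.245 Ω
I_n = V_th/R_th = 14.37/1.245 = 11.54 A, and R_n = R_th = 1.245 Ω

Final answer: I_n = 11.54 A, R_n = 1.245 Ω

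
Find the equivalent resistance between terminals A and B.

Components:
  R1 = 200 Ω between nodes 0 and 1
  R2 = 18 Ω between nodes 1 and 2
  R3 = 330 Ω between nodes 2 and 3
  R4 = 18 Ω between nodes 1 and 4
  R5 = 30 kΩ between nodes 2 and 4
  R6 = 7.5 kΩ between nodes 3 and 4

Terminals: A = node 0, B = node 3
The network is not a plain series/parallel combination. Inject a 1 A test current into terminal A (node 0) and return it from terminal B (node 3); then R_eq = V_A / (1 A).
Nodal analysis, taking node 3 as the 0 V reference.
Current source I_test pushes 1 A into node 0 and draws it out of node 3.
KCL at each unknown node (sum of currents leaving = 0; resistances in Ω):
  Node 0: (V_0 - V_1)/200 - 1 = 0
  Node 1: (V_1 - V_0)/200 + (V_1 - V_2)/18 + (V_1 - V_4)/18 = 0
  Node 2: (V_2 - V_1)/18 + (V_2 - 0)/330 + (V_2 - V_4)/30000 = 0
  Node 4: (V_4 - V_1)/18 + (V_4 - V_2)/30000 + (V_4 - 0)/7500 = 0
Collecting terms (coefficients in siemens):
  0.005·V_0 - 0.005·V_1 = 1
  0.1161·V_1 - 0.005·V_0 - 0.05556·V_2 - 0.05556·V_4 = 0
  0.05862·V_2 - 0.05556·V_1 - 0.00003333·V_4 = 0
  0.05572·V_4 - 0.05556·V_1 - 0.00003333·V_2 = 0
Solving these 4 simultaneous equations (Gaussian elimination) gives:
  V_0 = 532.6 V, V_1 = 332.6 V, V_2 = 315.4 V, V_4 = 331.8 V
R_eq = V_0 / 1 A = 532.6 Ω

Final answer: 532.6 Ω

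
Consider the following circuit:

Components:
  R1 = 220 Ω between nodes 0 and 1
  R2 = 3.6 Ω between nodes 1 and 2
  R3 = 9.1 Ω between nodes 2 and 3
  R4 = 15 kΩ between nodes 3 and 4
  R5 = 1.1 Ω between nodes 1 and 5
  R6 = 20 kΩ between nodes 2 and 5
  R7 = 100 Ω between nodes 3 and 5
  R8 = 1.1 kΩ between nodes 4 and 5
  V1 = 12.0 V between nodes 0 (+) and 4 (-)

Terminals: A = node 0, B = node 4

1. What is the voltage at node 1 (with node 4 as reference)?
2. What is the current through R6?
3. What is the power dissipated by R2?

Nodal analysis, taking node 4 as the 0 V reference.
Source V1 fixes V_0 = 12 V.
KCL at each unknown node (sum of currents leaving = 0; resistances in Ω):
  Node 1: (V_1 - 12)/220 + (V_1 - V_2)/3.6 + (V_1 - V_5)/1.1 = 0
  Node 2: (V_2 - V_1)/3.6 + (V_2 - V_3)/9.1 + (V_2 - V_5)/20000 = 0
  Node 3: (V_3 - V_2)/9.1 + (V_3 - 0)/15000 + (V_3 - V_5)/100 = 0
  Node 5: (V_5 - V_1)/1.1 + (V_5 - V_2)/20000 + (V_5 - V_3)/100 + (V_5 - 0)/1100 = 0
Collecting terms (coefficients in siemens):
  1.191·V_1 - 0.2778·V_2 - 0.9091·V_5 = 0.05455
  0.3877·V_2 - 0.2778·V_1 - 0.1099·V_3 - 0.00005·V_5 = 0
  0.12·V_3 - 0.1099·V_2 - 0.01·V_5 = 0
  0.92·V_5 - 0.9091·V_1 - 0.00005·V_2 - 0.01·V_3 = 0
Solving these 4 simultaneous equations (Gaussian elimination) gives:
  V_1 = 9.881 V, V_2 = 9.879 V, V_3 = 9.872 V, V_5 = 9.871 V
Part 1:
  Read off the nodal solution: V_1 = 9.881 V
Part 2:
  I_R6 = (V_2 - V_5)/R6 = (9.879 - 9.871)/20000 = 0.0000003719 A
  Magnitude: I_R6 = 0.0000003719 A
Part 3:
  I_R2 = (V_1 - V_2)/R2 = (9.881 - 9.879)/3.6 = 0.0006718 A
  P_R2 = I_R2² × R2 = (0.0006718)² × 3.6 = 0.000001625 W

Final answers:
1. V_1 = 9.881 V
2. I_R6 = 3.719e-07 A
3. P_R2 = 1.625e-06 W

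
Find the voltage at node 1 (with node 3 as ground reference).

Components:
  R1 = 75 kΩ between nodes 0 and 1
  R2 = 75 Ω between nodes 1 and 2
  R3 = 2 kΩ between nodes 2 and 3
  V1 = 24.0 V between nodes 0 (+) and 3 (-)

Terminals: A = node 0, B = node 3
Nodal analysis, taking node 3 as the 0 V reference.
Source V1 fixes V_0 = 24 V.
KCL at each unknown node (sum of currents leaving = 0; resistances in Ω):
  Node 1: (V_1 - 24)/75000 + (V_1 - V_2)/75 = 0
  Node 2: (V_2 - V_1)/75 + (V_2 - 0)/2000 = 0
Collecting terms (coefficients in siemens):
  0.01335·V_1 - 0.01333·V_2 = 0.00032
  0.01383·V_2 - 0.01333·V_1 = 0
Determinant D = (0.01335)(0.01383) - (-0.01333)(-0.01333) = 0.000006851
V_1 = [(0.00032)(0.01383) - (-0.01333)(0)]/D = 0.6461 V
V_2 = [(0.01335)(0) - (0.00032)(-0.01333)]/D = 0.6228 V
The requested potential is V_1 = 0.6461 V.

Final answer: V_1 = 0.6461 V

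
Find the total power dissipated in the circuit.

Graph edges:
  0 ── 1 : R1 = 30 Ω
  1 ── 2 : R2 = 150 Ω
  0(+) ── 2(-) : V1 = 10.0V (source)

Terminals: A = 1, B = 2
Nodal analysis, taking node 2 as the 0 V reference.
Source V1 fixes V_0 = 10 V.
KCL at each unknown node (sum of currents leaving = 0; resistances in Ω):
  Node 1: (V_1 - 10)/30 + (V_1 - 0)/150 = 0
Collecting terms: 0.04 × V_1 = 0.3333  =>  V_1 = 8.333 V
Power in each resistor, P = (ΔV)²/R:
  P_R1 = (10 - 8.333)²/30 = 0.09259 W
  P_R2 = (8.333 - 0)²/150 = 0.463 W
P_total = P_R1 + P_R2 = 0.5556 W

Final answer: 0.5556 W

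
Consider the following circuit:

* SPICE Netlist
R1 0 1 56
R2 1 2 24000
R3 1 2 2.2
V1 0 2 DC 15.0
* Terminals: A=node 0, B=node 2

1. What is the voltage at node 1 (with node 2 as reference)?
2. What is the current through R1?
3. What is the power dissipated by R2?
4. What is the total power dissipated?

Nodal analysis, taking node 2 as the 0 V reference.
Source V1 fixes V_0 = 15 V.
KCL at each unknown node (sum of currents leaving = 0; resistances in Ω):
  Node 1: (V_1 - 15)/56 + (V_1 - 0)/24000 + (V_1 - 0)/2.2 = 0
Collecting terms: 0.4724 × V_1 = 0.2679  =>  V_1 = 0.567 V
Part 1:
  Read off the nodal solution: V_1 = 0.567 V
Part 2:
  I_R1 = (V_0 - V_1)/R1 = (15 - 0.567)/56 = 0.2577 A
  Magnitude: I_R1 = 0.2577 A
Part 3:
  I_R2 = (V_1 - V_2)/R2 = (0.567 - 0)/24000 = 0.00002362 A
  P_R2 = I_R2² × R2 = (0.00002362)² × 24000 = 0.00001339 W
Part 4:
  Power in each resistor, P = (ΔV)²/R:
    P_R1 = (15 - 0.567)²/56 = 3.72 W
    P_R2 = (0.567 - 0)²/24000 = 0.00001339 W
    P_R3 = (0.567 - 0)²/2.2 = 0.1461 W
  P_total = P_R1 + P_R2 + P_R3 = 3.866 W

Final answers:
1. V_1 = 0.567 V
2. I_R1 = 0.2577 A
3. P_R2 = 1.339e-05 W
4. P_total = 3.866 W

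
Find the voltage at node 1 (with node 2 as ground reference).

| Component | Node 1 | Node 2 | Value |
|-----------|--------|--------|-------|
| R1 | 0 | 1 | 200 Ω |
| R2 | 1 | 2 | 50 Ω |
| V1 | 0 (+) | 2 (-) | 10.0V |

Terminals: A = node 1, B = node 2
Nodal analysis, taking node 2 as the 0 V reference.
Source V1 fixes V_0 = 10 V.
KCL at each unknown node (sum of currents leaving = 0; resistances in Ω):
  Node 1: (V_1 - 10)/200 + (V_1 - 0)/50 = 0
Collecting terms: 0.025 × V_1 = 0.05  =>  V_1 = 2 V
The requested potential is V_1 = 2 V.

Final answer: V_1 = 2 V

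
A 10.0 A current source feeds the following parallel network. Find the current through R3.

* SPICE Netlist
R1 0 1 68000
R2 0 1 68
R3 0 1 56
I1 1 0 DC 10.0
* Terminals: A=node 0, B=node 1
All resistors sit directly between nodes 0 and 1, so they are in parallel and share one voltage V; the full source current 10 A splits among them.
1/R_par = 1/68000 + 1/68 + 1/56 = 0.03258 S  =>  R_par = 30.7 Ω
V = I × R_par = 10 × 30.7 = 307 V
I_R3 = V/R3 = 307/56 = 5.481 A

Final answer: 5.481 A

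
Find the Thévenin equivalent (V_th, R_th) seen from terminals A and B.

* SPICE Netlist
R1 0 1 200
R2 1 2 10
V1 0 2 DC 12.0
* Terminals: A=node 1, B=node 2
Step 1 — V_th is the open-circuit voltage V_A - V_B (nothing connected across the terminals).
Nodal analysis, taking node 2 as the 0 V reference.
Source V1 fixes V_0 = 12 V.
KCL at each unknown node (sum of currents leaving = 0; resistances in Ω):
  Node 1: (V_1 - 12)/200 + (V_1 - 0)/10 = 0
Collecting terms: 0.105 × V_1 = 0.06  =>  V_1 = 0.5714 V
V_th = V_1 - V_2 = 0.5714 - 0 = 0.5714 V
Step 2 — R_th: zero the source — replace V1 by a short circuit (node 2 merges into node 0) — and find the resistance seen between A (node 1) and B (node 0).
Reduce the network between node 1 (A) and node 0 (B) by series/parallel combination:
  Rp1 = R1 ‖ R2 (parallel, both between nodes 0 and 1) = 1/(1/200 + 1/10) = 9.524 Ω
R_th = 9.524 Ω

Final answer: V_th = 0.5714 V, R_th = 9.524 Ω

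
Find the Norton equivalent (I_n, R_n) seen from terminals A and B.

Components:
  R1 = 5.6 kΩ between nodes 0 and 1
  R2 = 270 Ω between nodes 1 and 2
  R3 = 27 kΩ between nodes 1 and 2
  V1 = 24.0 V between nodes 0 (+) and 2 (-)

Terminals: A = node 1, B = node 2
Find the Thévenin equivalent first; then I_n = V_th/R_th and R_n = R_th.
Step 1 — V_th is the open-circuit voltage V_A - V_B (nothing connected across the terminals).
Nodal analysis, taking node 2 as the 0 V reference.
Source V1 fixes V_0 = 24 V.
KCL at each unknown node (sum of currents leaving = 0; resistances in Ω):
  Node 1: (V_1 - 24)/5600 + (V_1 - 0)/270 + (V_1 - 0)/27000 = 0
Collecting terms: 0.003919 × V_1 = 0.004286  =>  V_1 = 1.093 V
V_th = V_1 - V_2 = 1.093 - 0 = 1.093 V
Step 2 — R_th: zero the source — replace V1 by a short circuit (node 2 merges into node 0) — and find the resistance seen between A (node 1) and B (node 0).
Reduce the network between node 1 (A) and node 0 (B) by series/parallel combination:
  Rp1 = R1 ‖ R2 ‖ R3 (parallel, all between nodes 0 and 1) = 1/(1/5600 + 1/270 + 1/27000) = 255.1 Ω
R_th = 255.1 Ω
I_n = V_th/R_th = 1.093/255.1 = 0.004286 A, and R_n = R_th = 255.1 Ω

Final answer: I_n = 0.004286 A, R_n = 255.1 Ω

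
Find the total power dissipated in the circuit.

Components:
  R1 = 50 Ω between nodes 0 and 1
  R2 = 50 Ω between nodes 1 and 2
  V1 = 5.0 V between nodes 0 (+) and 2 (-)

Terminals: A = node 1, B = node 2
Nodal analysis, taking node 2 as the 0 V reference.
Source V1 fixes V_0 = 5 V.
KCL at each unknown node (sum of currents leaving = 0; resistances in Ω):
  Node 1: (V_1 - 5)/50 + (V_1 - 0)/50 = 0
Collecting terms: 0.04 × V_1 = 0.1  =>  V_1 = 2.5 V
Power in each resistor, P = (ΔV)²/R:
  P_R1 = (5 - 2.5)²/50 = 0.125 W
  P_R2 = (2.5 - 0)²/50 = 0.125 W
P_total = P_R1 + P_R2 = 0.25 W

Final answer: 0.25 W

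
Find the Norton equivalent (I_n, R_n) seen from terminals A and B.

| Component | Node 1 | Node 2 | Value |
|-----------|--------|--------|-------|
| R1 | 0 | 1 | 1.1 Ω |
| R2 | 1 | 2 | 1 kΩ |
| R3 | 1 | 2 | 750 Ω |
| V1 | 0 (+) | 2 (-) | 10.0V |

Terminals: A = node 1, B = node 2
Find the Thévenin equivalent first; then I_n = V_th/R_th and R_n = R_th.
Step 1 — V_th is the open-circuit voltage V_A - V_B (nothing connected across the terminals).
Nodal analysis, taking node 2 as the 0 V reference.
Source V1 fixes V_0 = 10 V.
KCL at each unknown node (sum of currents leaving = 0; resistances in Ω):
  Node 1: (V_1 - 10)/1.1 + (V_1 - 0)/1000 + (V_1 - 0)/750 = 0
Collecting terms: 0.9114 × V_1 = 9.091  =>  V_1 = 9.974 V
V_th = V_1 - V_2 = 9.974 - 0 = 9.974 V
Step 2 — R_th: zero the source — replace V1 by a short circuit (node 2 merges into node 0) — and find the resistance seen between A (node 1) and B (node 0).
Reduce the network between node 1 (A) and node 0 (B) by series/parallel combination:
  Rp1 = R1 ‖ R2 ‖ R3 (parallel, all between nodes 0 and 1) = 1/(1/1.1 + 1/1000 + 1/750) = 1.097 Ω
R_th = 1.097 Ω
I_n = V_th/R_th = 9.974/1.097 = 9.091 A, and R_n = R_th = 1.097 Ω

Final answer: I_n = 9.091 A, R_n = 1.097 Ω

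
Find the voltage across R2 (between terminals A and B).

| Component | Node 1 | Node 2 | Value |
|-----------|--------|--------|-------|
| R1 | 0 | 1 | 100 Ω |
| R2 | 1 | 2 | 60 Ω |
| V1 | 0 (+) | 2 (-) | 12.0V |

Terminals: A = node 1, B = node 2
R1 and R2 are in series across V1 (node 0 → node 1 → node 2), and the output A–B is taken across R2, so this is a voltage divider.
Series current: I = V1/(R1 + R2) = 12/(100 + 60) = 12/160 = 0.075 A
V_R2 = I × R2 = V1 × R2/(R1 + R2) = 12 × 60/160 = 4.5 V

Final answer: 4.5 V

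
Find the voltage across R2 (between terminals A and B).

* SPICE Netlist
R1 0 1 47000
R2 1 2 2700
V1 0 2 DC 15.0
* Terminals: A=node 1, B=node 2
R1 and R2 are in series across V1 (node 0 → node 1 → node 2), and the output A–B is taken across R2, so this is a voltage divider.
Series current: I = V1/(R1 + R2) = 15/(47000 + 2700) = 15/49700 = 0.0003018 A
V_R2 = I × R2 = V1 × R2/(R1 + R2) = 15 × 2700/49700 = 0.8149 V

Final answer: 0.8149 V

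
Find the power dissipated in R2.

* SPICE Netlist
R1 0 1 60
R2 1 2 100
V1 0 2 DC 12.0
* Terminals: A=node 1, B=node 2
Nodal analysis, taking node 2 as the 0 V reference.
Source V1 fixes V_0 = 12 V.
KCL at each unknown node (sum of currents leaving = 0; resistances in Ω):
  Node 1: (V_1 - 12)/60 + (V_1 - 0)/100 = 0
Collecting terms: 0.02667 × V_1 = 0.2  =>  V_1 = 7.5 V
I_R2 = (V_1 - V_2)/R2 = (7.5 - 0)/100 = 0.075 A
P_R2 = I_R2² × R2 = (0.075)² × 100 = 0.5625 W

Final answer: 0.5625 W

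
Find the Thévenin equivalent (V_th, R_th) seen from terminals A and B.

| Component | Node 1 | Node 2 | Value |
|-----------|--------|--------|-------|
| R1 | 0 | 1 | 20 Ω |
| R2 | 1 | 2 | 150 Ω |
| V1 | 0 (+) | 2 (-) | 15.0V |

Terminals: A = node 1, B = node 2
Step 1 — V_th is the open-circuit voltage V_A - V_B (nothing connected across the terminals).
Nodal analysis, taking node 2 as the 0 V reference.
Source V1 fixes V_0 = 15 V.
KCL at each unknown node (sum of currents leaving = 0; resistances in Ω):
  Node 1: (V_1 - 15)/20 + (V_1 - 0)/150 = 0
Collecting terms: 0.05667 × V_1 = 0.75  =>  V_1 = 13.24 V
V_th = V_1 - V_2 = 13.24 - 0 = 13.24 V
Step 2 — R_th: zero the source — replace V1 by a short circuit (node 2 merges into node 0) — and find the resistance seen between A (node 1) and B (node 0).
Reduce the network between node 1 (A) and node 0 (B) by series/parallel combination:
  Rp1 = R1 ‖ R2 (parallel, both between nodes 0 and 1) = 1/(1/20 + 1/150) = 17.65 Ω
R_th = 17.65 Ω

Final answer: V_th = 13.24 V, R_th = 17.65 Ω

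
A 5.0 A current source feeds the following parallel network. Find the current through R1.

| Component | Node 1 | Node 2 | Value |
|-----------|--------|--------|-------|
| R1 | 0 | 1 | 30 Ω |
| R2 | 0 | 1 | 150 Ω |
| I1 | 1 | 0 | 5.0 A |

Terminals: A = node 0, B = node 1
All resistors sit directly between nodes 0 and 1, so they are in parallel and share one voltage V; the full source current 5 A splits among them.
1/R_par = 1/30 + 1/150 = 0.04 S  =>  R_par = 25 Ω
V = I × R_par = 5 × 25 = 125 V
I_R1 = V/R1 = 125/30 = 4.167 A

Final answer: 4.167 A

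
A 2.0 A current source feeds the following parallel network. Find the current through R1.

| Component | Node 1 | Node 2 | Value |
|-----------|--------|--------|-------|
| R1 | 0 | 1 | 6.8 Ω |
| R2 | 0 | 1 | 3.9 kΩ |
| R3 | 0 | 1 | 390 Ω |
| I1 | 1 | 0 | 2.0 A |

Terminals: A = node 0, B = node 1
All resistors sit directly between nodes 0 and 1, so they are in parallel and share one voltage V; the full source current 2 A splits among them.
1/R_par = 1/6.8 + 1/3900 + 1/390 = 0.1499 S  =>  R_par = 6.672 Ω
V = I × R_par = 2 × 6.672 = 13.34 V
I_R1 = V/R1 = 13.34/6.8 = 1.962 A

Final answer: 1.962 A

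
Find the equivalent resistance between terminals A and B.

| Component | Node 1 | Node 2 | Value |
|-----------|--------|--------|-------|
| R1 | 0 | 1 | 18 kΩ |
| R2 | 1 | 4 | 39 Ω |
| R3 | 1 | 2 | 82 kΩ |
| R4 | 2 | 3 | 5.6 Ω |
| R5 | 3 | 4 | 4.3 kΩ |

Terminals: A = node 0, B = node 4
Reduce the network between node 0 (A) and node 4 (B) by series/parallel combination:
  Rs1 = R3 + R4 (series, joined only at node 2) = 82000 + 5.6 = 82010 Ω
  Rs2 = R5 + Rs1 (series, joined only at node 3) = 4300 + 82010 = 86310 Ω
  Rp1 = R2 ‖ Rs2 (parallel, both between nodes 1 and 4) = 1/(1/39 + 1/86310) = 38.98 Ω
  Rs3 = R1 + Rp1 (series, joined only at node 1) = 18000 + 38.98 = 18040 Ω
R_eq = 18.04 kΩ

Final answer: 18.04 kΩ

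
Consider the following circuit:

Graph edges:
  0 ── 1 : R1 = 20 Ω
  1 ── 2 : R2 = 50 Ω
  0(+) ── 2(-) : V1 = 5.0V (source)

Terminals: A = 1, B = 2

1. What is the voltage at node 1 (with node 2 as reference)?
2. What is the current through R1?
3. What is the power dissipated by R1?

Nodal analysis, taking node 2 as the 0 V reference.
Source V1 fixes V_0 = 5 V.
KCL at each unknown node (sum of currents leaving = 0; resistances in Ω):
  Node 1: (V_1 - 5)/20 + (V_1 - 0)/50 = 0
Collecting terms: 0.07 × V_1 = 0.25  =>  V_1 = 3.571 V
Part 1:
  Read off the nodal solution: V_1 = 3.571 V
Part 2:
  I_R1 = (V_0 - V_1)/R1 = (5 - 3.571)/20 = 0.07143 A
  Magnitude: I_R1 = 0.07143 A
Part 3:
  I_R1 = (V_0 - V_1)/R1 = (5 - 3.571)/20 = 0.07143 A
  P_R1 = I_R1² × R1 = (0.07143)² × 20 = 0.102 W

Final answers:
1. V_1 = 3.571 V
2. I_R1 = 0.07143 A
3. P_R1 = 0.102 W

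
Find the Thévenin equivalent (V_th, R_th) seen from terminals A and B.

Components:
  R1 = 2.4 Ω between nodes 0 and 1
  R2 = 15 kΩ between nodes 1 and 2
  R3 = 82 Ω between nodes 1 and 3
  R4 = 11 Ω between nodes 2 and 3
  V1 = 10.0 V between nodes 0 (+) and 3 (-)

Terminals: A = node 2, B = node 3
Step 1 — V_th is the open-circuit voltage V_A - V_B (nothing connected across the terminals).
Nodal analysis, taking node 3 as the 0 V reference.
Source V1 fixes V_0 = 10 V.
KCL at each unknown node (sum of currents leaving = 0; resistances in Ω):
  Node 1: (V_1 - 10)/2.4 + (V_1 - V_2)/15000 + (V_1 - 0)/82 = 0
  Node 2: (V_2 - V_1)/15000 + (V_2 - 0)/11 = 0
Collecting terms (coefficients in siemens):
  0.4289·V_1 - 0.00006667·V_2 = 4.167
  0.09098·V_2 - 0.00006667·V_1 = 0
Determinant D = (0.4289)(0.09098) - (-0.00006667)(-0.00006667) = 0.03902
V_1 = [(4.167)(0.09098) - (-0.00006667)(0)]/D = 9.714 V
V_2 = [(0.4289)(0) - (4.167)(-0.00006667)]/D = 0.007118 V
V_th = V_2 - V_3 = 0.007118 - 0 = 0.007118 V
Step 2 — R_th: zero the source — replace V1 by a short circuit (node 3 merges into node 0) — and find the resistance seen between A (node 2) and B (node 0).
Reduce the network between node 2 (A) and node 0 (B) by series/parallel combination:
  Rp1 = R1 ‖ R3 (parallel, both between nodes 0 and 1) = 1/(1/2.4 + 1/82) = 2.332 Ω
  Rs1 = R2 + Rp1 (series, joined only at node 1) = 15000 + 2.332 = 15000 Ω
  Rp2 = R4 ‖ Rs1 (parallel, both between nodes 0 and 2) = 1/(1/11 + 1/15000) = 10.99 Ω
R_th = 10.99 Ω

Final answer: V_th = 0.007118 V, R_th = 10.99 Ω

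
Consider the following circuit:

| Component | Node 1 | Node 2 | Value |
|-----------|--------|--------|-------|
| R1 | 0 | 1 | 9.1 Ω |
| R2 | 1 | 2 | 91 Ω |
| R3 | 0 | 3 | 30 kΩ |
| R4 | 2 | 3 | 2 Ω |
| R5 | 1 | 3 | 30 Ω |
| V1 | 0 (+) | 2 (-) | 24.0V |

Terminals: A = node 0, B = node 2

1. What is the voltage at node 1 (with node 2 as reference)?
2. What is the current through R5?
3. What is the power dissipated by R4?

Nodal analysis, taking node 2 as the 0 V reference.
Source V1 fixes V_0 = 24 V.
KCL at each unknown node (sum of currents leaving = 0; resistances in Ω):
  Node 1: (V_1 - 24)/9.1 + (V_1 - 0)/91 + (V_1 - V_3)/30 = 0
  Node 3: (V_3 - 24)/30000 + (V_3 - 0)/2 + (V_3 - V_1)/30 = 0
Collecting terms (coefficients in siemens):
  0.1542·V_1 - 0.03333·V_3 = 2.637
  0.5334·V_3 - 0.03333·V_1 = 0.0008
Determinant D = (0.1542)(0.5334) - (-0.03333)(-0.03333) = 0.08114
V_1 = [(2.637)(0.5334) - (-0.03333)(0.0008)]/D = 17.34 V
V_3 = [(0.1542)(0.0008) - (2.637)(-0.03333)]/D = 1.085 V
Part 1:
  Read off the nodal solution: V_1 = 17.34 V
Part 2:
  I_R5 = (V_1 - V_3)/R5 = (17.34 - 1.085)/30 = 0.5417 A
  Magnitude: I_R5 = 0.5417 A
Part 3:
  I_R4 = (V_2 - V_3)/R4 = (0 - 1.085)/2 = -0.5425 A
  P_R4 = I_R4² × R4 = (-0.5425)² × 2 = 0.5886 W

Final answers:
1. V_1 = 17.34 V
2. I_R5 = 0.5417 A
3. P_R4 = 0.5886 W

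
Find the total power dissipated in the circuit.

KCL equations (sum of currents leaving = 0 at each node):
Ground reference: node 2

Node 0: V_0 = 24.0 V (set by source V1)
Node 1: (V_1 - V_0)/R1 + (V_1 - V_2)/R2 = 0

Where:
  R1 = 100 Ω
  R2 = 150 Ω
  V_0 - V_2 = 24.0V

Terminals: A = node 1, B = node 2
Nodal analysis, taking node 2 as the 0 V reference.
Source V1 fixes V_0 = 24 V.
KCL at each unknown node (sum of currents leaving = 0; resistances in Ω):
  Node 1: (V_1 - 24)/100 + (V_1 - 0)/150 = 0
Collecting terms: 0.01667 × V_1 = 0.24  =>  V_1 = 14.4 V
Power in each resistor, P = (ΔV)²/R:
  P_R1 = (24 - 14.4)²/100 = 0.9216 W
  P_R2 = (14.4 - 0)²/150 = 1.382 W
P_total = P_R1 + P_R2 = 2.304 W

Final answer: 2.304 W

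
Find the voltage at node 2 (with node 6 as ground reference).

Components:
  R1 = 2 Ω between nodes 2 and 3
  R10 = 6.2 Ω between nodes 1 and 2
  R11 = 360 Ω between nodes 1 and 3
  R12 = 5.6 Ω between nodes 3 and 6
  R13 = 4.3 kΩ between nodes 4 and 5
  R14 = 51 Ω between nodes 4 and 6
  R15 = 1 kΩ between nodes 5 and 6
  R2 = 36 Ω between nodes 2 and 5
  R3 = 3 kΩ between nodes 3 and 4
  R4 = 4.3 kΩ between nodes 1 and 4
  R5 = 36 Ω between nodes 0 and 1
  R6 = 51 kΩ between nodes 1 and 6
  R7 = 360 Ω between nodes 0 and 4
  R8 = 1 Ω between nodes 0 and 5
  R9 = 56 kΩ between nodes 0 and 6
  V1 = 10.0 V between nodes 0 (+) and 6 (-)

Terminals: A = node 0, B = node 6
Nodal analysis, taking node 6 as the 0 V reference.
Source V1 fixes V_0 = 10 V.
KCL at each unknown node (sum of currents leaving = 0; resistances in Ω):
  Node 1: (V_1 - V_4)/4300 + (V_1 - 10)/36 + (V_1 - 0)/51000 + (V_1 - V_2)/6.2 + (V_1 - V_3)/360 = 0
  Node 2: (V_2 - V_3)/2 + (V_2 - V_5)/36 + (V_2 - V_1)/6.2 = 0
  Node 3: (V_3 - V_2)/2 + (V_3 - V_4)/3000 + (V_3 - V_1)/360 + (V_3 - 0)/5.6 = 0
  Node 4: (V_4 - V_3)/3000 + (V_4 - V_1)/4300 + (V_4 - 10)/360 + (V_4 - V_5)/4300 + (V_4 - 0)/51 = 0
  Node 5: (V_5 - V_2)/36 + (V_5 - 10)/1 + (V_5 - V_4)/4300 + (V_5 - 0)/1000 = 0
Collecting terms (coefficients in siemens):
  0.1921·V_1 - 0.1613·V_2 - 0.002778·V_3 - 0.0002326·V_4 = 0.2778
  0.6891·V_2 - 0.1613·V_1 - 0.5·V_3 - 0.02778·V_5 = 0
  0.6817·V_3 - 0.002778·V_1 - 0.5·V_2 - 0.0003333·V_4 = 0
  0.02318·V_4 - 0.0002326·V_1 - 0.0003333·V_3 - 0.0002326·V_5 = 0.02778
  1.029·V_5 - 0.02778·V_2 - 0.0002326·V_4 = 10
Solving these 5 simultaneous equations (Gaussian elimination) gives:
  V_1 = 3.806 V, V_2 = 2.774 V, V_3 = 2.051 V, V_4 = 1.364 V
  V_5 = 9.793 V
The requested potential is V_2 = 2.774 V.

Final answer: V_2 = 2.774 V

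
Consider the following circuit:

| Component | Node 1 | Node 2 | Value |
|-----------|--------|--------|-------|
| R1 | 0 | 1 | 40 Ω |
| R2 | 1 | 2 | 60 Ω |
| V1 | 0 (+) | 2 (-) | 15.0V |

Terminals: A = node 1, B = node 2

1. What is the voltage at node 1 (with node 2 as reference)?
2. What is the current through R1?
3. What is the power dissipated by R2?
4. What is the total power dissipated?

Nodal analysis, taking node 2 as the 0 V reference.
Source V1 fixes V_0 = 15 V.
KCL at each unknown node (sum of currents leaving = 0; resistances in Ω):
  Node 1: (V_1 - 15)/40 + (V_1 - 0)/60 = 0
Collecting terms: 0.04167 × V_1 = 0.375  =>  V_1 = 9 V
Part 1:
  Read off the nodal solution: V_1 = 9 V
Part 2:
  I_R1 = (V_0 - V_1)/R1 = (15 - 9)/40 = 0.15 A
  Magnitude: I_R1 = 0.15 A
Part 3:
  I_R2 = (V_1 - V_2)/R2 = (9 - 0)/60 = 0.15 A
  P_R2 = I_R2² × R2 = (0.15)² × 60 = 1.35 W
Part 4:
  Power in each resistor, P = (ΔV)²/R:
    P_R1 = (15 - 9)²/40 = 0.9 W
    P_R2 = (9 - 0)²/60 = 1.35 W
  P_total = P_R1 + P_R2 = 2.25 W

Final answers:
1. V_1 = 9 V
2. I_R1 = 0.15 A
3. P_R2 = 1.35 W
4. P_total = 2.25 W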